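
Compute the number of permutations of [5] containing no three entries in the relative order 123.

Permutations of [n] avoiding any single length-3 pattern are counted by C_n; here n = 5.
C_5 = C(10,5)/6 = 252/6 = 42.

42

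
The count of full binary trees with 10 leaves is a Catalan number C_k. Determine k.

9

A full binary tree with L leaves has L−1 internal nodes and is counted by C_{L−1}; L = 10 gives C_9.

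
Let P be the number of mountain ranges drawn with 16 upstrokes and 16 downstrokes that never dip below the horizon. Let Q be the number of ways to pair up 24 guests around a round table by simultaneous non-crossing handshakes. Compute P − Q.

35149658

A Dyck path with 16 up-steps and 16 down-steps has semilength 16, so there are C_16 of them. So P = C_16 = 35357670.
Non-crossing handshake pairings of 2n people are counted by C_n; 24 people gives n = 12. So Q = C_12 = 208012.
P − Q = 35357670 − 208012 = 35149658.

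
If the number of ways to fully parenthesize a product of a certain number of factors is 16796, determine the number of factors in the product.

11

Parenthesizations of m factors are counted by C_{m−1}. Since C_10 = 16796, the index is 10.
So the index is 10, and the number of factors is 10 + 1 = 11.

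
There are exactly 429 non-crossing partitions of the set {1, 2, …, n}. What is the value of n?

7

Non-crossing partitions of [n] are counted by C_n; 429 = C_7.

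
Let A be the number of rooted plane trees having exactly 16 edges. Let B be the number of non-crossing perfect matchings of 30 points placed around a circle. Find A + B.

45052515

Rooted ordered trees with n edges are counted by C_n; here n = 16. So A = C_16 = 35357670.
Pairing 30 circle points by 15 non-crossing chords gives C_15 matchings. So B = C_15 = 9694845.
A + B = 35357670 + 9694845 = 45052515.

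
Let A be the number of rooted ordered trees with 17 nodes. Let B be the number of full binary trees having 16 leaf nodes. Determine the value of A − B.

Rooted ordered (plane) trees on m nodes have m−1 edges and are counted by C_{m−1}; m = 17 gives C_16. So A = C_16 = 35357670.
A full binary tree with L leaves has L−1 internal nodes and is counted by C_{L−1}; L = 16 gives C_15. So B = C_15 = 9694845.
A − B = 35357670 − 9694845 = 25662825.

25662825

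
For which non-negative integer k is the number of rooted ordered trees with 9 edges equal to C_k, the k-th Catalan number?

A rooted plane tree with 9 edges has 10 nodes, and the count is C_9.

9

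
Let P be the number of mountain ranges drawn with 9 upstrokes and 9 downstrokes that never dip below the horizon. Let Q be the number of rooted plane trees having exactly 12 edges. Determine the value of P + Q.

212874

Dyck paths of semilength n (length 2n) are counted by C_n; here n = 9. So P = C_9 = 4862.
Rooted ordered trees with n edges are counted by C_n; here n = 12. So Q = C_12 = 208012.
P + Q = 4862 + 208012 = 212874.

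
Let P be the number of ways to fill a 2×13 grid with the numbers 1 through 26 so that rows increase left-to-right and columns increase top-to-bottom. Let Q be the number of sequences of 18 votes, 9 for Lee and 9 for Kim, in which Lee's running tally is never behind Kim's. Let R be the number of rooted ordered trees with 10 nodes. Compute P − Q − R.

By the hook-length formula (or a Dyck-path bijection), SYT of shape 2×13 number C_13. So P = C_13 = 742900.
Reading a vote for the leader as '(' and for the other as ')' turns such a sequence into a balanced string of 9 pairs, so the count is C_9. So Q = C_9 = 4862.
A rooted plane tree on 10 nodes has 9 edges, and such trees are counted by C_9. So R = C_9 = 4862.
P − Q − R = 742900 − 4862 − 4862 = 733176.

733176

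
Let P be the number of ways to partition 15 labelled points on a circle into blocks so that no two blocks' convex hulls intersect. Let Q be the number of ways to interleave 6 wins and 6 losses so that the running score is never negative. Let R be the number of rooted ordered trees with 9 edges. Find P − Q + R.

9699575

Non-crossing partitions of an n-element set are counted by C_n; here n = 15. So P = C_15 = 9694845.
Reading a vote for the leader as '(' and for the other as ')' turns such a sequence into a balanced string of 6 pairs, so the count is C_6. So Q = C_6 = 132.
A rooted plane tree with 9 edges has 10 nodes, and the count is C_9. So R = C_9 = 4862.
P − Q + R = 9694845 − 132 + 4862 = 9699575.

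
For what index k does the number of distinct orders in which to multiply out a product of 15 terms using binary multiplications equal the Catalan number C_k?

14

Bracketing 15 factors into binary products is counted by C_{15−1} = C_14.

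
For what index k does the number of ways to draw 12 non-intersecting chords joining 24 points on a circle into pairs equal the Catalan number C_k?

Non-crossing perfect matchings of 2n points on a circle are counted by C_n; with 24 points, n = 12.

12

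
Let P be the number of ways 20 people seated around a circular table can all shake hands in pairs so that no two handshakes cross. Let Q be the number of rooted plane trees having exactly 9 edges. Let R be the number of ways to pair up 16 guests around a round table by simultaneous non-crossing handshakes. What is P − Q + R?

13364

With 20 = 2·10 people, non-crossing handshake pairings are non-crossing perfect matchings on a circle, counted by C_10. So P = C_10 = 16796.
A rooted plane tree with 9 edges has 10 nodes, and the count is C_9. So Q = C_9 = 4862.
Non-crossing handshake pairings of 2n people are counted by C_n; 16 people gives n = 8. So R = C_8 = 1430.
P − Q + R = 16796 − 4862 + 1430 = 13364.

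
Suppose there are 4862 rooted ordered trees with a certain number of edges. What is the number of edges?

Rooted ordered trees with n edges are counted by C_n. The Catalan number equal to 4862 is C_9.

9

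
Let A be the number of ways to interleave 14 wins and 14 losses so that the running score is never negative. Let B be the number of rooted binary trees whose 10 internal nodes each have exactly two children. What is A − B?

2657644

Reading a vote for the leader as '(' and for the other as ')' turns such a sequence into a balanced string of 14 pairs, so the count is C_14. So A = C_14 = 2674440.
The number of full binary trees on 10 internal nodes is the Catalan number C_10. So B = C_10 = 16796.
A − B = 2674440 − 16796 = 2657644.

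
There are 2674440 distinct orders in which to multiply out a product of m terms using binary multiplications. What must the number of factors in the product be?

Parenthesizations of m factors are counted by C_{m−1}. The Catalan number equal to 2674440 is C_14.
So the index is 14, and the number of factors is 14 + 1 = 15.

15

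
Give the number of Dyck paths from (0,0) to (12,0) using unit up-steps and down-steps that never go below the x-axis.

132

Dyck paths of semilength n (length 2n) are counted by C_n; here n = 6.
C_6 = C(12,6)/7 = 924/7 = 132.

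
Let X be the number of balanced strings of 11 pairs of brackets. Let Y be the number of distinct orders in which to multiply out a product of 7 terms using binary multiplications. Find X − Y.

Balanced strings of n pairs of brackets are counted by C_n; here n = 11. So X = C_11 = 58786.
Bracketing 7 factors into binary products is counted by C_{7−1} = C_6. So Y = C_6 = 132.
X − Y = 58786 − 132 = 58654.

58654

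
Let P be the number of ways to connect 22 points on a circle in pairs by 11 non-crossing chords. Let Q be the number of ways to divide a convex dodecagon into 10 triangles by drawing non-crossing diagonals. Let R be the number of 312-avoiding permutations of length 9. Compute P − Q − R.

Pairing 22 circle points by 11 non-crossing chords gives C_11 matchings. So P = C_11 = 58786.
A convex 12-gon is triangulated into 10 triangles, and the number of such triangulations is the Catalan number C_{12−2} = C_10. So Q = C_10 = 16796.
Permutations of [n] avoiding any single length-3 pattern are counted by C_n; here n = 9. So R = C_9 = 4862.
P − Q − R = 58786 − 16796 − 4862 = 37128.

37128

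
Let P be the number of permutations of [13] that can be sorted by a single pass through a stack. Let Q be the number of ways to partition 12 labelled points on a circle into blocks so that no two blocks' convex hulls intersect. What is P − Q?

By Knuth's characterisation, the stack-sortable permutations of length 13 are the 231-avoiders, numbering C_13. So P = C_13 = 742900.
The non-crossing partitions of [12] form a lattice of size C_12. So Q = C_12 = 208012.
P − Q = 742900 − 208012 = 534888.

534888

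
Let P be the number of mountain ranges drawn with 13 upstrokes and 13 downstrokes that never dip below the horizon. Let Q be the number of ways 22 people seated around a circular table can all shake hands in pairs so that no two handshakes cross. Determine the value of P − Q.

684114

A Dyck path with 13 up-steps and 13 down-steps has semilength 13, so there are C_13 of them. So P = C_13 = 742900.
Non-crossing handshake pairings of 2n people are counted by C_n; 22 people gives n = 11. So Q = C_11 = 58786.
P − Q = 742900 − 58786 = 684114.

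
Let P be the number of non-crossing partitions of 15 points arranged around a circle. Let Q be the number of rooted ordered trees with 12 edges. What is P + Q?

9902857

The non-crossing partitions of [15] form a lattice of size C_15. So P = C_15 = 9694845.
A rooted plane tree with 12 edges has 13 nodes, and the count is C_12. So Q = C_12 = 208012.
P + Q = 9694845 + 208012 = 9902857.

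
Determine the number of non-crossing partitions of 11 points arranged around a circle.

58786

Non-crossing partitions of an n-element set are counted by C_n; here n = 11.
C_11 = 58786.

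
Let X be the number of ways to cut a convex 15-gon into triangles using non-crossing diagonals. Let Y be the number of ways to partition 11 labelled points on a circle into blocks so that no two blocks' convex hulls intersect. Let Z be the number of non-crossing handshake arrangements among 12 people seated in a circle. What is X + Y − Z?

Triangulations of a convex m-gon are counted by C_{m−2}; with m = 15 this is C_13. So X = C_13 = 742900.
Non-crossing partitions of an n-element set are counted by C_n; here n = 11. So Y = C_11 = 58786.
Non-crossing handshake pairings of 2n people are counted by C_n; 12 people gives n = 6. So Z = C_6 = 132.
X + Y − Z = 742900 + 58786 − 132 = 801554.

801554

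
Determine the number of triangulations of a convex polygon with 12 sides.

16796

A convex 12-gon is triangulated into 10 triangles, and the number of such triangulations is the Catalan number C_{12−2} = C_10.
C_10 = 16796.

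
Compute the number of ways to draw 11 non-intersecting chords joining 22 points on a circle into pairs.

Non-crossing perfect matchings of 2n points on a circle are counted by C_n; with 22 points, n = 11.
C_11 = C(22,11)/12 = 705432/12 = 58786.

58786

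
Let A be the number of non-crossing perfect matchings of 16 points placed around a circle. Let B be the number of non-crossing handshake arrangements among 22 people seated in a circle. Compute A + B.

Non-crossing perfect matchings of 2n points on a circle are counted by C_n; with 16 points, n = 8. So A = C_8 = 1430.
Non-crossing handshake pairings of 2n people are counted by C_n; 22 people gives n = 11. So B = C_11 = 58786.
A + B = 1430 + 58786 = 60216.

60216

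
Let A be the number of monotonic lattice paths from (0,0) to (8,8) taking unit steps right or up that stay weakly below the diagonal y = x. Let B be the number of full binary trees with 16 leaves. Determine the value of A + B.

9696275

Monotone paths in an n×n grid that stay weakly below the diagonal are counted by C_n; here n = 8. So A = C_8 = 1430.
Full binary trees with 16 leaves have 16−1 = 15 internal nodes, so there are C_15 of them. So B = C_15 = 9694845.
A + B = 1430 + 9694845 = 9696275.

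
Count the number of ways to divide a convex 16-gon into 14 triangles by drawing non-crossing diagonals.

2674440

A convex 16-gon is triangulated into 14 triangles, and the number of such triangulations is the Catalan number C_{16−2} = C_14.
C_14 = 2674440.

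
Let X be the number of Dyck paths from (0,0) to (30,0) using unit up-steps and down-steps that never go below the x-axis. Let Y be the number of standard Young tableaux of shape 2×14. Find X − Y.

Paths of 15 up- and 15 down-steps that never dip below the axis are Dyck paths; their count is C_15. So X = C_15 = 9694845.
By the hook-length formula (or a Dyck-path bijection), SYT of shape 2×14 number C_14. So Y = C_14 = 2674440.
X − Y = 9694845 − 2674440 = 7020405.

7020405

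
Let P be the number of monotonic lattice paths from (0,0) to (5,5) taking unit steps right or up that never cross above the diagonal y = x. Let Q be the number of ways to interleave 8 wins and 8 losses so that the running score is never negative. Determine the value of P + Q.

Sub-diagonal monotone paths from (0,0) to (5,5) biject with Dyck paths of semilength 5, giving C_5. So P = C_5 = 42.
Reading a vote for the leader as '(' and for the other as ')' turns such a sequence into a balanced string of 8 pairs, so the count is C_8. So Q = C_8 = 1430.
P + Q = 42 + 1430 = 1472.

1472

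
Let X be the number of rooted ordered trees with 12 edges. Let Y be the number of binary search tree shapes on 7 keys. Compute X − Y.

Rooted ordered trees with n edges are counted by C_n; here n = 12. So X = C_12 = 208012.
There are C_n binary search tree shapes on n keys; with n = 7 that is C_7. So Y = C_7 = 429.
X − Y = 208012 − 429 = 207583.

207583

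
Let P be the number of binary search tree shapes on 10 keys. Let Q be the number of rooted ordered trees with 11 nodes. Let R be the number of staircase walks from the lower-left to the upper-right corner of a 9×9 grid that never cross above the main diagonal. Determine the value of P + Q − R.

There are C_n binary search tree shapes on n keys; with n = 10 that is C_10. So P = C_10 = 16796.
A rooted plane tree on 11 nodes has 10 edges, and such trees are counted by C_10. So Q = C_10 = 16796.
Monotone paths in an n×n grid that stay weakly below the diagonal are counted by C_n; here n = 9. So R = C_9 = 4862.
P + Q − R = 16796 + 16796 − 4862 = 28730.

28730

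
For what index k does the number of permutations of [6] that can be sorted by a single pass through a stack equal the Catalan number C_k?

By Knuth's characterisation, the stack-sortable permutations of length 6 are the 231-avoiders, numbering C_6.

6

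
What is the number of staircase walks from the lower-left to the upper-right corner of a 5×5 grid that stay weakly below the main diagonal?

Monotone paths in an n×n grid that stay weakly below the diagonal are counted by C_n; here n = 5.
C_5 = C_4 · 2(2·4+1)/(4+2) = 14 · 18/6 = 42.

42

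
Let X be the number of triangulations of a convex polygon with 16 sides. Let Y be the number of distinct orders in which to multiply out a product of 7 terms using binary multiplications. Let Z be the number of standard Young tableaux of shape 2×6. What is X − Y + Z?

Triangulations of a convex m-gon are counted by C_{m−2}; with m = 16 this is C_14. So X = C_14 = 2674440.
Bracketing 7 factors into binary products is counted by C_{7−1} = C_6. So Y = C_6 = 132.
By the hook-length formula (or a Dyck-path bijection), SYT of shape 2×6 number C_6. So Z = C_6 = 132.
X − Y + Z = 2674440 − 132 + 132 = 2674440.

2674440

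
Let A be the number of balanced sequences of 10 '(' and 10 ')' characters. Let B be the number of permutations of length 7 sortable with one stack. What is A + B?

With 10 pairs the number of balanced bracket strings is the Catalan number C_10. So A = C_10 = 16796.
By Knuth's characterisation, the stack-sortable permutations of length 7 are the 231-avoiders, numbering C_7. So B = C_7 = 429.
A + B = 16796 + 429 = 17225.

17225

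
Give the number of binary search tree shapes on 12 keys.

208012

Binary trees (left/right distinguished) on n nodes are counted by C_n; here n = 12.
C_12 = C(24,12)/13 = 2704156/13 = 208012.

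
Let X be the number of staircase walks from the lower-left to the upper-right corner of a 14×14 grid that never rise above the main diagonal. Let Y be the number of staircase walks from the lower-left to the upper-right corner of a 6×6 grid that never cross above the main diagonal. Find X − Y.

2674308

Monotone paths in an n×n grid that stay weakly below the diagonal are counted by C_n; here n = 14. So X = C_14 = 2674440.
Monotone paths in an n×n grid that stay weakly below the diagonal are counted by C_n; here n = 6. So Y = C_6 = 132.
X − Y = 2674440 − 132 = 2674308.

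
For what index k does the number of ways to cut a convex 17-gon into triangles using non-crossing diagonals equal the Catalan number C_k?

Triangulations of a convex m-gon are counted by C_{m−2}; with m = 17 this is C_15.

15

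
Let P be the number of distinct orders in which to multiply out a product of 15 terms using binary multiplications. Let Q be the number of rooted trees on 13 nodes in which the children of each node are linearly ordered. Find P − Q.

2466428

Ways to associate a product of 15 factors correspond to binary trees on 15 leaves, so the count is C_14. So P = C_14 = 2674440.
A rooted plane tree on 13 nodes has 12 edges, and such trees are counted by C_12. So Q = C_12 = 208012.
P − Q = 2674440 − 208012 = 2466428.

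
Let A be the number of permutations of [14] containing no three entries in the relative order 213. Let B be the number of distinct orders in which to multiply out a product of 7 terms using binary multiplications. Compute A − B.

Permutations of [n] avoiding any single length-3 pattern are counted by C_n; here n = 14. So A = C_14 = 2674440.
Parenthesizations of m factors correspond to full binary trees with m leaves, counted by C_{m−1}; m = 7 gives C_6. So B = C_6 = 132.
A − B = 2674440 − 132 = 2674308.

2674308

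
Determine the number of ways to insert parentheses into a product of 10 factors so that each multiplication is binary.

4862

Ways to associate a product of 10 factors correspond to binary trees on 10 leaves, so the count is C_9.
C_9 = 4862.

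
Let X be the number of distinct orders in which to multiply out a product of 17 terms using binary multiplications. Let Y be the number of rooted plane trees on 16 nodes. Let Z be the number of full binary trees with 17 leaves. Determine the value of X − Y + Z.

Ways to associate a product of 17 factors correspond to binary trees on 17 leaves, so the count is C_16. So X = C_16 = 35357670.
Rooted ordered (plane) trees on m nodes have m−1 edges and are counted by C_{m−1}; m = 16 gives C_15. So Y = C_15 = 9694845.
A full binary tree with L leaves has L−1 internal nodes and is counted by C_{L−1}; L = 17 gives C_16. So Z = C_16 = 35357670.
X − Y + Z = 35357670 − 9694845 + 35357670 = 61020495.

61020495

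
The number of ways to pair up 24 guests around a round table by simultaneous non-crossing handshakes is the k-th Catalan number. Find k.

With 24 = 2·12 people, non-crossing handshake pairings are non-crossing perfect matchings on a circle, counted by C_12.

12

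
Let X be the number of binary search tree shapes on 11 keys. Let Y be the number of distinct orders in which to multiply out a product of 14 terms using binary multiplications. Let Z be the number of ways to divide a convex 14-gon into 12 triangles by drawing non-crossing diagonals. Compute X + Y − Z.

593674

Binary trees (left/right distinguished) on n nodes are counted by C_n; here n = 11. So X = C_11 = 58786.
Bracketing 14 factors into binary products is counted by C_{14−1} = C_13. So Y = C_13 = 742900.
Triangulations of a convex m-gon are counted by C_{m−2}; with m = 14 this is C_12. So Z = C_12 = 208012.
X + Y − Z = 58786 + 742900 − 208012 = 593674.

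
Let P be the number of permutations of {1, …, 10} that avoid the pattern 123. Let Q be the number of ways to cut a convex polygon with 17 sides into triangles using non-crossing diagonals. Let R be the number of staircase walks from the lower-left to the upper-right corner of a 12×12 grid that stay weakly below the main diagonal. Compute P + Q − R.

Permutations of [n] avoiding any single length-3 pattern are counted by C_n; here n = 10. So P = C_10 = 16796.
Triangulations of a convex m-gon are counted by C_{m−2}; with m = 17 this is C_15. So Q = C_15 = 9694845.
Monotone paths in an n×n grid that stay weakly below the diagonal are counted by C_n; here n = 12. So R = C_12 = 208012.
P + Q − R = 16796 + 9694845 − 208012 = 9503629.

9503629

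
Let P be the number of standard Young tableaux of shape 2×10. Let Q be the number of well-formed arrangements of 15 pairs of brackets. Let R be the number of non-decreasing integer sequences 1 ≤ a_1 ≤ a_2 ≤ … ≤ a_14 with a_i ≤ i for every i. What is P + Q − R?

Standard Young tableaux of shape 2×n are counted by C_n; here n = 10. So P = C_10 = 16796.
With 15 pairs the number of balanced bracket strings is the Catalan number C_15. So Q = C_15 = 9694845.
Such sub-staircase sequences of length n are counted by C_n; here n = 14. So R = C_14 = 2674440.
P + Q − R = 16796 + 9694845 − 2674440 = 7037201.

7037201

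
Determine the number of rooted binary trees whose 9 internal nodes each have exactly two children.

4862

Full binary trees with n internal nodes are counted by C_n; here n = 9.
C_9 = C_8 · 2(2·8+1)/(8+2) = 1430 · 34/10 = 4862.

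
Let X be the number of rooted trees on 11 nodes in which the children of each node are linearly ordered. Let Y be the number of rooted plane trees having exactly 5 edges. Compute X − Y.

A rooted plane tree on 11 nodes has 10 edges, and such trees are counted by C_10. So X = C_10 = 16796.
Rooted ordered trees with n edges are counted by C_n; here n = 5. So Y = C_5 = 42.
X − Y = 16796 − 42 = 16754.

16754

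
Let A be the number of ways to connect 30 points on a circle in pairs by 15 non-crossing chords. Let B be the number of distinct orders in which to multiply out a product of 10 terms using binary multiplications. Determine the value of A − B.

9689983

Non-crossing perfect matchings of 2n points on a circle are counted by C_n; with 30 points, n = 15. So A = C_15 = 9694845.
Bracketing 10 factors into binary products is counted by C_{10−1} = C_9. So B = C_9 = 4862.
A − B = 9694845 − 4862 = 9689983.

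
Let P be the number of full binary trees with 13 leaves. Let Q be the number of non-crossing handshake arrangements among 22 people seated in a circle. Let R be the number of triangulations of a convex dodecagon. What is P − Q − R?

132430

Full binary trees with 13 leaves have 13−1 = 12 internal nodes, so there are C_12 of them. So P = C_12 = 208012.
With 22 = 2·11 people, non-crossing handshake pairings are non-crossing perfect matchings on a circle, counted by C_11. So Q = C_11 = 58786.
A convex 12-gon is triangulated into 10 triangles, and the number of such triangulations is the Catalan number C_{12−2} = C_10. So R = C_10 = 16796.
P − Q − R = 208012 − 58786 − 16796 = 132430.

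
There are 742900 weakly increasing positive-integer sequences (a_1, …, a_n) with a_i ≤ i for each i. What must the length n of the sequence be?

Such sub-staircase sequences of length n are counted by C_n. The Catalan number equal to 742900 is C_13.

13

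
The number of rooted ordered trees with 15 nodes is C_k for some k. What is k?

Rooted ordered (plane) trees on m nodes have m−1 edges and are counted by C_{m−1}; m = 15 gives C_14.

14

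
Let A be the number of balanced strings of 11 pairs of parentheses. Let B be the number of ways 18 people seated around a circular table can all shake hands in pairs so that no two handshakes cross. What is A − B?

53924

A balanced arrangement of 11 bracket pairs is a Dyck word of semilength 11, so the count is C_11. So A = C_11 = 58786.
Non-crossing handshake pairings of 2n people are counted by C_n; 18 people gives n = 9. So B = C_9 = 4862.
A − B = 58786 − 4862 = 53924.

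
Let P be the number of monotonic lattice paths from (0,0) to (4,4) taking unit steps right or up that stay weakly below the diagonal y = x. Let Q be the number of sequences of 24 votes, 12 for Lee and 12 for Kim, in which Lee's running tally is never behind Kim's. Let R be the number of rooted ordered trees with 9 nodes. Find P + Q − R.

206596

Sub-diagonal monotone paths from (0,0) to (4,4) biject with Dyck paths of semilength 4, giving C_4. So P = C_4 = 14.
Ballot sequences with n votes each where one side never trails are Dyck words, counted by C_n; here n = 12. So Q = C_12 = 208012.
A rooted plane tree on 9 nodes has 8 edges, and such trees are counted by C_8. So R = C_8 = 1430.
P + Q − R = 14 + 208012 − 1430 = 206596.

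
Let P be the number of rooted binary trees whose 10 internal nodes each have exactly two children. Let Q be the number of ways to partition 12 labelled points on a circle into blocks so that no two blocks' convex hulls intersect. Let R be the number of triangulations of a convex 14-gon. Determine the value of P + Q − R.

Full binary trees with n internal nodes are counted by C_n; here n = 10. So P = C_10 = 16796.
The non-crossing partitions of [12] form a lattice of size C_12. So Q = C_12 = 208012.
A convex 14-gon is triangulated into 12 triangles, and the number of such triangulations is the Catalan number C_{14−2} = C_12. So R = C_12 = 208012.
P + Q − R = 16796 + 208012 − 208012 = 16796.

16796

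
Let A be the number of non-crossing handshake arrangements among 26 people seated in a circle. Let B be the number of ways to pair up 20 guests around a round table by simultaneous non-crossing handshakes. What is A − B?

726104

With 26 = 2·13 people, non-crossing handshake pairings are non-crossing perfect matchings on a circle, counted by C_13. So A = C_13 = 742900.
Non-crossing handshake pairings of 2n people are counted by C_n; 20 people gives n = 10. So B = C_10 = 16796.
A − B = 742900 − 16796 = 726104.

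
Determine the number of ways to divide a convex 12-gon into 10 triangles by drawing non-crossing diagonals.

Triangulations of a convex m-gon are counted by C_{m−2}; with m = 12 this is C_10.
C_10 = 16796.

16796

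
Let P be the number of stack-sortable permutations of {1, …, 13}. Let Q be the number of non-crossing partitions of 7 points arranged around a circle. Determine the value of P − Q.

742471

By Knuth's characterisation, the stack-sortable permutations of length 13 are the 231-avoiders, numbering C_13. So P = C_13 = 742900.
The non-crossing partitions of [7] form a lattice of size C_7. So Q = C_7 = 429.
P − Q = 742900 − 429 = 742471.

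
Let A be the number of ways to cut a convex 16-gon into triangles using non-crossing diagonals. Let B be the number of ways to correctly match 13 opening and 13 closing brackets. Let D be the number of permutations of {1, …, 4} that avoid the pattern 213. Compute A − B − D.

1931526

Triangulations of a convex m-gon are counted by C_{m−2}; with m = 16 this is C_14. So A = C_14 = 2674440.
A balanced arrangement of 13 bracket pairs is a Dyck word of semilength 13, so the count is C_13. So B = C_13 = 742900.
Permutations of [n] avoiding any single length-3 pattern are counted by C_n; here n = 4. So D = C_4 = 14.
A − B − D = 2674440 − 742900 − 14 = 1931526.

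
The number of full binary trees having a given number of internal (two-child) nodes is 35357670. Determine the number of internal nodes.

Full binary trees with n internal nodes are counted by C_n. The Catalan number equal to 35357670 is C_16.

16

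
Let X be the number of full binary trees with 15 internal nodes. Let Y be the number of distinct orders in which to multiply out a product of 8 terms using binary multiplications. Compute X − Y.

9694416

The number of full binary trees on 15 internal nodes is the Catalan number C_15. So X = C_15 = 9694845.
Parenthesizations of m factors correspond to full binary trees with m leaves, counted by C_{m−1}; m = 8 gives C_7. So Y = C_7 = 429.
X − Y = 9694845 − 429 = 9694416.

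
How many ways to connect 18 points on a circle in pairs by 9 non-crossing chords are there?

4862

Pairing 18 circle points by 9 non-crossing chords gives C_9 matchings.
C_9 = 4862.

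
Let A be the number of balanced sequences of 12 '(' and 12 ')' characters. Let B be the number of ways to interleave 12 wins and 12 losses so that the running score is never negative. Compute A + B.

A balanced arrangement of 12 bracket pairs is a Dyck word of semilength 12, so the count is C_12. So A = C_12 = 208012.
Ballot sequences with n votes each where one side never trails are Dyck words, counted by C_n; here n = 12. So B = C_12 = 208012.
A + B = 208012 + 208012 = 416024.

416024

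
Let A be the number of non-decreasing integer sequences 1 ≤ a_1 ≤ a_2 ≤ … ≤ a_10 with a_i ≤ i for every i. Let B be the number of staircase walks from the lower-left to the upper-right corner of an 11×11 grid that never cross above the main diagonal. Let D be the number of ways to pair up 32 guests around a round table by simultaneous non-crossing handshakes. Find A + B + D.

35433252

Weakly increasing sequences with a_i ≤ i biject with Dyck paths of semilength 10, so there are C_10. So A = C_10 = 16796.
Sub-diagonal monotone paths from (0,0) to (11,11) biject with Dyck paths of semilength 11, giving C_11. So B = C_11 = 58786.
Non-crossing handshake pairings of 2n people are counted by C_n; 32 people gives n = 16. So D = C_16 = 35357670.
A + B + D = 16796 + 58786 + 35357670 = 35433252.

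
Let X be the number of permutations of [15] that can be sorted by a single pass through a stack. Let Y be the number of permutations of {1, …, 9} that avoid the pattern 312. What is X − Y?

9689983

By Knuth's characterisation, the stack-sortable permutations of length 15 are the 231-avoiders, numbering C_15. So X = C_15 = 9694845.
For any fixed pattern of length 3, the pattern-avoiding permutations of [9] number C_9. So Y = C_9 = 4862.
X − Y = 9694845 − 4862 = 9689983.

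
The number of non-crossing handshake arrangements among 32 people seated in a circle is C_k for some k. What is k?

16

Non-crossing handshake pairings of 2n people are counted by C_n; 32 people gives n = 16.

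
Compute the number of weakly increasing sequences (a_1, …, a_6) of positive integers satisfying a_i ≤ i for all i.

Such sub-staircase sequences of length n are counted by C_n; here n = 6.
C_6 = C_5 · 2(2·5+1)/(5+2) = 42 · 22/7 = 132.

132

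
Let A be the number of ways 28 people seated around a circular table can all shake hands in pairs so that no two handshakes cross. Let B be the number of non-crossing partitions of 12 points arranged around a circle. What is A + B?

2882452

With 28 = 2·14 people, non-crossing handshake pairings are non-crossing perfect matchings on a circle, counted by C_14. So A = C_14 = 2674440.
Non-crossing partitions of an n-element set are counted by C_n; here n = 12. So B = C_12 = 208012.
A + B = 2674440 + 208012 = 2882452.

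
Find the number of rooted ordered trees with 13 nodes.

A rooted plane tree on 13 nodes has 12 edges, and such trees are counted by C_12.
C_12 = C_11 · 2(2·11+1)/(11+2) = 58786 · 46/13 = 208012.

208012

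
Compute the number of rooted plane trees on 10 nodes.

4862

A rooted plane tree on 10 nodes has 9 edges, and such trees are counted by C_9.
C_9 = C_8 · 2(2·8+1)/(8+2) = 1430 · 34/10 = 4862.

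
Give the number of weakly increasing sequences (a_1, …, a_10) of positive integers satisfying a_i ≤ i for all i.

Such sub-staircase sequences of length n are counted by C_n; here n = 10.
C_10 = C(20,10)/11 = 184756/11 = 16796.

16796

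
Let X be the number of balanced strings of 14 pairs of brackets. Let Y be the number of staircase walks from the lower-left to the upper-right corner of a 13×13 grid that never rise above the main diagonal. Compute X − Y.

1931540

With 14 pairs the number of balanced bracket strings is the Catalan number C_14. So X = C_14 = 2674440.
Monotone paths in an n×n grid that stay weakly below the diagonal are counted by C_n; here n = 13. So Y = C_13 = 742900.
X − Y = 2674440 − 742900 = 1931540.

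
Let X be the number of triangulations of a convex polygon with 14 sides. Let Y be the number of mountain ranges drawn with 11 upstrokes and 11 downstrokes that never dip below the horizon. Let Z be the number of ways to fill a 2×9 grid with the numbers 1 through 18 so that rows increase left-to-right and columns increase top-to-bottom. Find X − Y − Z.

144364

A convex 14-gon is triangulated into 12 triangles, and the number of such triangulations is the Catalan number C_{14−2} = C_12. So X = C_12 = 208012.
A Dyck path with 11 up-steps and 11 down-steps has semilength 11, so there are C_11 of them. So Y = C_11 = 58786.
Standard Young tableaux of shape 2×n are counted by C_n; here n = 9. So Z = C_9 = 4862.
X − Y − Z = 208012 − 58786 − 4862 = 144364.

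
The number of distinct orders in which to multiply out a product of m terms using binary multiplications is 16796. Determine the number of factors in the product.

Parenthesizations of m factors are counted by C_{m−1}. The Catalan number equal to 16796 is C_10.
So the index is 10, and the number of factors is 10 + 1 = 11.

11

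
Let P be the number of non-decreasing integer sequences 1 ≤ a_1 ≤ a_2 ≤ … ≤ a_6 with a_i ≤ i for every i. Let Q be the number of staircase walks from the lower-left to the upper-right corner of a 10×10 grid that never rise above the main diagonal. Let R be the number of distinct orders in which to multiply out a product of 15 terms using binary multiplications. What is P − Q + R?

Weakly increasing sequences with a_i ≤ i biject with Dyck paths of semilength 6, so there are C_6. So P = C_6 = 132.
Monotone paths in an n×n grid that stay weakly below the diagonal are counted by C_n; here n = 10. So Q = C_10 = 16796.
Parenthesizations of m factors correspond to full binary trees with m leaves, counted by C_{m−1}; m = 15 gives C_14. So R = C_14 = 2674440.
P − Q + R = 132 − 16796 + 2674440 = 2657776.

2657776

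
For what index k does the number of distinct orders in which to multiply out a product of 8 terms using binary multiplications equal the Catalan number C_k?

7

Bracketing 8 factors into binary products is counted by C_{8−1} = C_7.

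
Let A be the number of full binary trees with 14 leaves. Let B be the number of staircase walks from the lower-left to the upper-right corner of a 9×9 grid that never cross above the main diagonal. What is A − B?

738038

Full binary trees with 14 leaves have 14−1 = 13 internal nodes, so there are C_13 of them. So A = C_13 = 742900.
Sub-diagonal monotone paths from (0,0) to (9,9) biject with Dyck paths of semilength 9, giving C_9. So B = C_9 = 4862.
A − B = 742900 − 4862 = 738038.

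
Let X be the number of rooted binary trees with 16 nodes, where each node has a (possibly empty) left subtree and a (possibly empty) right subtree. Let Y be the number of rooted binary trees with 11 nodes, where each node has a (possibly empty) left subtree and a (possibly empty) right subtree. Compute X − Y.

Rooted binary trees with 16 nodes (each child slot possibly empty) number C_16. So X = C_16 = 35357670.
Rooted binary trees with 11 nodes (each child slot possibly empty) number C_11. So Y = C_11 = 58786.
X − Y = 35357670 − 58786 = 35298884.

35298884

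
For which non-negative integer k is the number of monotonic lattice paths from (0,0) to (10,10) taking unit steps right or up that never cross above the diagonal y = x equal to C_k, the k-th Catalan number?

10

Monotone paths in an n×n grid that stay weakly below the diagonal are counted by C_n; here n = 10.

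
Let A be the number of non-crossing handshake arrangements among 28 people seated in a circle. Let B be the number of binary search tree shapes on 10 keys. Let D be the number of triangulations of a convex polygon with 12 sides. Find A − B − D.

2640848

Non-crossing handshake pairings of 2n people are counted by C_n; 28 people gives n = 14. So A = C_14 = 2674440.
Binary trees (left/right distinguished) on n nodes are counted by C_n; here n = 10. So B = C_10 = 16796.
The number of triangulations of a 12-gon is the Catalan number C_10 (index = sides − 2). So D = C_10 = 16796.
A − B − D = 2674440 − 16796 − 16796 = 2640848.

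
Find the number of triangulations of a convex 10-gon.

Triangulations of a convex m-gon are counted by C_{m−2}; with m = 10 this is C_8.
C_8 = C_7 · 2(2·7+1)/(7+2) = 429 · 30/9 = 1430.

1430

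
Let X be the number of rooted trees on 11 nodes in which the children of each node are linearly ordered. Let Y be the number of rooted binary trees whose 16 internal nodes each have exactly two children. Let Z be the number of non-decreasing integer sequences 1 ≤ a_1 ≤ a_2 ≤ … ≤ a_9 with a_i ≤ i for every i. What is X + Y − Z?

35369604

Rooted ordered (plane) trees on m nodes have m−1 edges and are counted by C_{m−1}; m = 11 gives C_10. So X = C_10 = 16796.
Full binary trees with n internal nodes are counted by C_n; here n = 16. So Y = C_16 = 35357670.
Such sub-staircase sequences of length n are counted by C_n; here n = 9. So Z = C_9 = 4862.
X + Y − Z = 16796 + 35357670 − 4862 = 35369604.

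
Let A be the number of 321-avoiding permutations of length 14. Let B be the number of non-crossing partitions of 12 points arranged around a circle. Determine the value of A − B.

2466428

Permutations of [n] avoiding any single length-3 pattern are counted by C_n; here n = 14. So A = C_14 = 2674440.
The non-crossing partitions of [12] form a lattice of size C_12. So B = C_12 = 208012.
A − B = 2674440 − 208012 = 2466428.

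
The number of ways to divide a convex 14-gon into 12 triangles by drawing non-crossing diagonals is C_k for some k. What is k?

12

Triangulations of a convex m-gon are counted by C_{m−2}; with m = 14 this is C_12.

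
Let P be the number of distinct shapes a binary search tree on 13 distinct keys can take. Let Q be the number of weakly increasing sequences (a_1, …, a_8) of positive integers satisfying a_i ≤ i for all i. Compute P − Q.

741470

Rooted binary trees with 13 nodes (each child slot possibly empty) number C_13. So P = C_13 = 742900.
Weakly increasing sequences with a_i ≤ i biject with Dyck paths of semilength 8, so there are C_8. So Q = C_8 = 1430.
P − Q = 742900 − 1430 = 741470.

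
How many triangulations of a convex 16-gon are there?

2674440

A convex 16-gon is triangulated into 14 triangles, and the number of such triangulations is the Catalan number C_{16−2} = C_14.
C_14 = C(28,14)/15 = 40116600/15 = 2674440.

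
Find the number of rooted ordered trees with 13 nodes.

Rooted ordered (plane) trees on m nodes have m−1 edges and are counted by C_{m−1}; m = 13 gives C_12.
C_12 = 208012.

208012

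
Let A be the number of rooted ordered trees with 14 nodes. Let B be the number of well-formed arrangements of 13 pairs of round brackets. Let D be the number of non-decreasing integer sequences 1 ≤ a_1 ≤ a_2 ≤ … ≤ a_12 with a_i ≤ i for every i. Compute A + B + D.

1693812

A rooted plane tree on 14 nodes has 13 edges, and such trees are counted by C_13. So A = C_13 = 742900.
A balanced arrangement of 13 bracket pairs is a Dyck word of semilength 13, so the count is C_13. So B = C_13 = 742900.
Such sub-staircase sequences of length n are counted by C_n; here n = 12. So D = C_12 = 208012.
A + B + D = 742900 + 742900 + 208012 = 1693812.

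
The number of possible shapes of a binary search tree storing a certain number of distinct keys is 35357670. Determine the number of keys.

16

Binary search tree shapes on n keys are counted by C_n. The Catalan number equal to 35357670 is C_16.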